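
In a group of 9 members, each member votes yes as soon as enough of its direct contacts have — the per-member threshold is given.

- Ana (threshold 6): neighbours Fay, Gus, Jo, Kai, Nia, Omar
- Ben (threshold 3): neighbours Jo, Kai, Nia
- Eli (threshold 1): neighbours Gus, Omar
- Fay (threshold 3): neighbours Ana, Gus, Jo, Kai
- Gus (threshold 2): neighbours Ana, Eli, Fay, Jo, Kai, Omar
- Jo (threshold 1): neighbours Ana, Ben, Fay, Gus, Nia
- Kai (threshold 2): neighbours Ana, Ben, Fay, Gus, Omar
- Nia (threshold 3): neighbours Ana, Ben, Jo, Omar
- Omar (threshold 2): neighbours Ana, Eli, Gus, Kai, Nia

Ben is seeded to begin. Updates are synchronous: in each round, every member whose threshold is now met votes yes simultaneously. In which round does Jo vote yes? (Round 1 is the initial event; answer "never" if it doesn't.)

Round 1 — Ben votes yes (initial).
Round 2 — checking thresholds:
  Jo: 1 of 5 neighbours ≥ 1, votes yes.
  Kai: 1 of 5 neighbours < 2, not yet.
  Nia: 1 of 4 neighbours < 3, not yet.
Round 3 — no new yes votes; cascade stops.

2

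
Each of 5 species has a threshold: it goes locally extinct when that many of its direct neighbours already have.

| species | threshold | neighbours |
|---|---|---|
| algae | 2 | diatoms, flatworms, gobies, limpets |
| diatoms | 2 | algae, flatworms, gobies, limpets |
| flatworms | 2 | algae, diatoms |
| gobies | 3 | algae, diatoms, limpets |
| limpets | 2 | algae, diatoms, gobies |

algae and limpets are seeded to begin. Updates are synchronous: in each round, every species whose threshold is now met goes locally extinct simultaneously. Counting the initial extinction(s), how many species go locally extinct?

Round 1 — algae, limpets go locally extinct (initial).
Round 2 — checking thresholds:
  diatoms: 2 of 4 neighbours ≥ 2, goes locally extinct.
  flatworms: 1 of 2 neighbours < 2, not yet.
  gobies: 2 of 3 neighbours < 3, not yet.
Round 3 — checking thresholds:
  flatworms: 2 of 2 neighbours ≥ 2, goes locally extinct.
  gobies: 3 of 3 neighbours ≥ 3, goes locally extinct.
Round 4 — no new extinctions; cascade stops.

5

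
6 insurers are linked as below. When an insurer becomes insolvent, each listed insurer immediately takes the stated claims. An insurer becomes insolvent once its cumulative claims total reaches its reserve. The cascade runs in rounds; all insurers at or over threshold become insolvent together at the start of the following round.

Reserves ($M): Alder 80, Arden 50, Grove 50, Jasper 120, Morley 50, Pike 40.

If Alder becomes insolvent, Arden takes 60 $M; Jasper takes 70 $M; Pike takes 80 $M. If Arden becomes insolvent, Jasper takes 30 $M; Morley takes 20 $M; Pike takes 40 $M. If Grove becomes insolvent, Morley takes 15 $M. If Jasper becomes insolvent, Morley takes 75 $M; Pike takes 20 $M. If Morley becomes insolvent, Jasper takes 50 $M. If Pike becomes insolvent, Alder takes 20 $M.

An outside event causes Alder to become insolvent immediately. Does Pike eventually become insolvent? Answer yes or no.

yes

Round 1 — Alder becomes insolvent (initial).
  Arden: +60 → 60 ≥ 50
  Jasper: +70 → 70 < 120
  Pike: +80 → 80 ≥ 40
Round 2 — Arden, Pike become insolvent.
  Jasper: +30 → 100 < 120
  Morley: +20 → 20 < 50
No further insolvencies.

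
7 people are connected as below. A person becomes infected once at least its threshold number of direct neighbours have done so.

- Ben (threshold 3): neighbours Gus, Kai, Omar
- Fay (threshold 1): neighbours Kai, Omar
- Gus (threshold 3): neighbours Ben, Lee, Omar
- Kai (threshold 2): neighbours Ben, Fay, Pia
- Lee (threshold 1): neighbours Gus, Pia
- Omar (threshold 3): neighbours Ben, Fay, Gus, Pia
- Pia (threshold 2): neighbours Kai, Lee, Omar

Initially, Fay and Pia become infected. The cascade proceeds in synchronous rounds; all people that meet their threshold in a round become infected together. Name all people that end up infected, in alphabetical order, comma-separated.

Round 1 — Fay, Pia become infected (initial).
Round 2 — checking thresholds:
  Kai: 2 of 3 neighbours ≥ 2, becomes infected.
  Lee: 1 of 2 neighbours ≥ 1, becomes infected.
  Omar: 2 of 4 neighbours < 3, not yet.
Round 3 — no new infections; cascade stops.

Fay, Kai, Lee, Pia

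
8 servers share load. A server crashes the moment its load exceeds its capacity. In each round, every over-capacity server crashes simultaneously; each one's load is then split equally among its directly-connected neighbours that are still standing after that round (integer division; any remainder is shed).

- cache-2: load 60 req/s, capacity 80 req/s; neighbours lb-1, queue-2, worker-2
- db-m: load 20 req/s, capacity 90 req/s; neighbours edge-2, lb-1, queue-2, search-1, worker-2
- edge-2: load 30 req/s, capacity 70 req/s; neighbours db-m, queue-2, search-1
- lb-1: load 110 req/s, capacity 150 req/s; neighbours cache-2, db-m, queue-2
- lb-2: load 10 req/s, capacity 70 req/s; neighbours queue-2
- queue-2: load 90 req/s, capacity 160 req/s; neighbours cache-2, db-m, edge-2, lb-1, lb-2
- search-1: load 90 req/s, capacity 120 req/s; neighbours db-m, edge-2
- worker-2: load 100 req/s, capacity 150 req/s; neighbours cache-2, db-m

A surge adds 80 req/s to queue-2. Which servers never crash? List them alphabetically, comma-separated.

Round 1 — queue-2 at 170 > 160. queue-2 crashes.
  queue-2 sheds 170 req/s to cache-2, db-m, edge-2, lb-1, lb-2: 34 each.
    cache-2: 60+34 = 94 > 80
    db-m: 20+34 = 54 ≤ 90
    edge-2: 30+34 = 64 ≤ 70
    lb-1: 110+34 = 144 ≤ 150
    lb-2: 10+34 = 44 ≤ 70
Round 2 — cache-2 crashes.
  cache-2 sheds 94 req/s to lb-1, worker-2: 47 each.
    lb-1: 144+47 = 191 > 150
    worker-2: 100+47 = 147 ≤ 150
Round 3 — lb-1 crashes.
  lb-1 sheds 191 req/s to db-m: 191 each.
    db-m: 54+191 = 245 > 90
Round 4 — db-m crashes.
  db-m sheds 245 req/s to edge-2, search-1, worker-2: 81 each (2 lost).
    edge-2: 64+81 = 145 > 70
    search-1: 90+81 = 171 > 120
    worker-2: 147+81 = 228 > 150
Round 5 — edge-2, search-1, worker-2 crash.
  edge-2 sheds 145 req/s: no online neighbours, lost.
  search-1 sheds 171 req/s: no online neighbours, lost.
  worker-2 sheds 228 req/s: no online neighbours, lost.
No further crashes.

lb-2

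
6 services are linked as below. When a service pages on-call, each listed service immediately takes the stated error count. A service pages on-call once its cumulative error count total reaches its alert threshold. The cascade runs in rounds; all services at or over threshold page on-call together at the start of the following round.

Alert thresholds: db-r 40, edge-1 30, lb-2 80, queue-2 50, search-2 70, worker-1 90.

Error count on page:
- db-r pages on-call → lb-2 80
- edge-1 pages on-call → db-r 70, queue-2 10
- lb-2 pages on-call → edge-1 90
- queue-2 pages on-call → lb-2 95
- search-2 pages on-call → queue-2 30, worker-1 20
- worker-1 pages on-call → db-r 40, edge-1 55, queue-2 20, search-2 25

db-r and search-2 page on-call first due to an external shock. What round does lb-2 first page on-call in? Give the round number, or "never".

2

Round 1 — db-r, search-2 page on-call (initial).
  lb-2: +80 → 80 ≥ 80
  queue-2: +30 → 30 < 50
  worker-1: +20 → 20 < 90
Round 2 — lb-2 pages on-call.
  edge-1: +90 → 90 ≥ 30
Round 3 — edge-1 pages on-call.
  queue-2: +10 → 40 < 50
No further pages.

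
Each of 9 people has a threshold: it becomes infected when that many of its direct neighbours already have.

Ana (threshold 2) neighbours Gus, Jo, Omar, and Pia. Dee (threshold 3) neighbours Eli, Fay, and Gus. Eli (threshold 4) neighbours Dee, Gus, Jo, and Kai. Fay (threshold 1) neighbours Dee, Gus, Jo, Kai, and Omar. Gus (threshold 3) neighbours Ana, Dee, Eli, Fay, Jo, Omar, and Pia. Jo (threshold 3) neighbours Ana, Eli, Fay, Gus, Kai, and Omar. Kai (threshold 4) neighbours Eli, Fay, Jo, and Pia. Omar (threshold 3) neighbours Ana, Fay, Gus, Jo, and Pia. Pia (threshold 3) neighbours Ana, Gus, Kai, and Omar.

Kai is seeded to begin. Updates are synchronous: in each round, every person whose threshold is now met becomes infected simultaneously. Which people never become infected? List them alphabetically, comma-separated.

Ana, Dee, Eli, Gus, Jo, Omar, Pia

Round 1 — Kai becomes infected (initial).
Round 2 — checking thresholds:
  Eli: 1 of 4 neighbours < 4, not yet.
  Fay: 1 of 5 neighbours ≥ 1, becomes infected.
  Jo: 1 of 6 neighbours < 3, not yet.
  Pia: 1 of 4 neighbours < 3, not yet.
Round 3 — no new infections; cascade stops.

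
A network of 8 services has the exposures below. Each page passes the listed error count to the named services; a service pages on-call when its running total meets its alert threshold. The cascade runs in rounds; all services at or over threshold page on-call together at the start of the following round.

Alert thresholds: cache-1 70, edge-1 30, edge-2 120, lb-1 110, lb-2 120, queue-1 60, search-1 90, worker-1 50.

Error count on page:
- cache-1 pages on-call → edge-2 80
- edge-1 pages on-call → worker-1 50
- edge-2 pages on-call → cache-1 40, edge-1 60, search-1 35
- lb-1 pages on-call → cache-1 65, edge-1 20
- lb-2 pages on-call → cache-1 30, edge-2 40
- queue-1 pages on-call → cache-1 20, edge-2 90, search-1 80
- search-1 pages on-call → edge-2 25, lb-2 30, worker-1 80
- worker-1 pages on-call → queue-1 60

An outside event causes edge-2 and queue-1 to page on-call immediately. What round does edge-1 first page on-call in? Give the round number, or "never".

2

Round 1 — edge-2, queue-1 page on-call (initial).
  cache-1: +40+20 → 60 < 70
  edge-1: +60 → 60 ≥ 30
  search-1: +35+80 → 115 ≥ 90
Round 2 — edge-1, search-1 page on-call.
  lb-2: +30 → 30 < 120
  worker-1: +50+80 → 130 ≥ 50
Round 3 — worker-1 pages on-call.
No further pages.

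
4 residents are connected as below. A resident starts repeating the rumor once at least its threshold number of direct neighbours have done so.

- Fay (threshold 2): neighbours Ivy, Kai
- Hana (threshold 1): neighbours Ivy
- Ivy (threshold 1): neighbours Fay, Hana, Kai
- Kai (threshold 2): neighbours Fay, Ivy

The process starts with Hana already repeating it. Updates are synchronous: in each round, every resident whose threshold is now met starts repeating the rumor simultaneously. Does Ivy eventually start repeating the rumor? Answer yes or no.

Round 1 — Hana starts repeating the rumor (initial).
Round 2 — checking thresholds:
  Ivy: 1 of 3 neighbours ≥ 1, starts repeating the rumor.
Round 3 — no new spreads; cascade stops.

yes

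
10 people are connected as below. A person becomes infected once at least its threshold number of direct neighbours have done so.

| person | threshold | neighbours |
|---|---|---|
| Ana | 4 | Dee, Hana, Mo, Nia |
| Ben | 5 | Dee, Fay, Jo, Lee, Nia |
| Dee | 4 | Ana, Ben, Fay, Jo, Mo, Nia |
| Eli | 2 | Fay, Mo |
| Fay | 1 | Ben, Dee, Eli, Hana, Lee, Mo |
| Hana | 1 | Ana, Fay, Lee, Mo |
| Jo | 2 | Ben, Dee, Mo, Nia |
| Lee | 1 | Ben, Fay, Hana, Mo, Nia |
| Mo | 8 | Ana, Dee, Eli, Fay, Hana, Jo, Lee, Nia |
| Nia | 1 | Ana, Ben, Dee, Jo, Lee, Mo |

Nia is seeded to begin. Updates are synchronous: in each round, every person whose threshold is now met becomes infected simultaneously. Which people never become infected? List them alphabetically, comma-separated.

Ana, Ben, Dee, Eli, Jo, Mo

Round 1 — Nia becomes infected (initial).
Round 2 — checking thresholds:
  Ana: 1 of 4 neighbours < 4, below threshold.
  Ben: 1 of 5 neighbours < 5, below threshold.
  Dee: 1 of 6 neighbours < 4, below threshold.
  Jo: 1 of 4 neighbours < 2, below threshold.
  Lee: 1 of 5 neighbours ≥ 1, becomes infected.
  Mo: 1 of 8 neighbours < 8, below threshold.
Round 3 — checking thresholds:
  Ana: 1 of 4 neighbours < 4, below threshold.
  Ben: 2 of 5 neighbours < 5, below threshold.
  Dee: 1 of 6 neighbours < 4, below threshold.
  Fay: 1 of 6 neighbours ≥ 1, becomes infected.
  Hana: 1 of 4 neighbours ≥ 1, becomes infected.
  Jo: 1 of 4 neighbours < 2, below threshold.
  Mo: 2 of 8 neighbours < 8, below threshold.
Round 4 — no new infections; cascade stops.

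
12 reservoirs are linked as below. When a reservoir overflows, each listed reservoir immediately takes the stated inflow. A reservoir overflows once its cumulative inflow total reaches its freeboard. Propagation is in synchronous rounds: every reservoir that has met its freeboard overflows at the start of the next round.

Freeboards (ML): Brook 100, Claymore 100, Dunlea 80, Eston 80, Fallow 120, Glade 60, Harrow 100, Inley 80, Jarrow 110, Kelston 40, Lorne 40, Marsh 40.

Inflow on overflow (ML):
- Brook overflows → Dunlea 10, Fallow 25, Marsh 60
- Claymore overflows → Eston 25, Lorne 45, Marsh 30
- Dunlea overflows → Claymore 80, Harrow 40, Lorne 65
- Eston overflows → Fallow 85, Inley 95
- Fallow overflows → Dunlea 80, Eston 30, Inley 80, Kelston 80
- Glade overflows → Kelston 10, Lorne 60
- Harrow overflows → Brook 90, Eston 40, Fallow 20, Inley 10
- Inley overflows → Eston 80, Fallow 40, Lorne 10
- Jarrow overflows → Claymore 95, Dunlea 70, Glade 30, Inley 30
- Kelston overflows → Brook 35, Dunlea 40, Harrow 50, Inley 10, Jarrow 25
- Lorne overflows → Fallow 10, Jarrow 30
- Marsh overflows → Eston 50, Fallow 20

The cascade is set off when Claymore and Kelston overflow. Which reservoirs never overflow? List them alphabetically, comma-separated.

Brook, Dunlea, Eston, Fallow, Glade, Harrow, Inley, Jarrow, Marsh

Round 1 — Claymore, Kelston overflow (initial).
  Brook: +35 → 35 < 100
  Dunlea: +40 → 40 < 80
  Eston: +25 → 25 < 80
  Harrow: +50 → 50 < 100
  Inley: +10 → 10 < 80
  Jarrow: +25 → 25 < 110
  Lorne: +45 → 45 ≥ 40
  Marsh: +30 → 30 < 40
Round 2 — Lorne overflows.
  Fallow: +10 → 10 < 120
  Jarrow: +30 → 55 < 110
No further overflows.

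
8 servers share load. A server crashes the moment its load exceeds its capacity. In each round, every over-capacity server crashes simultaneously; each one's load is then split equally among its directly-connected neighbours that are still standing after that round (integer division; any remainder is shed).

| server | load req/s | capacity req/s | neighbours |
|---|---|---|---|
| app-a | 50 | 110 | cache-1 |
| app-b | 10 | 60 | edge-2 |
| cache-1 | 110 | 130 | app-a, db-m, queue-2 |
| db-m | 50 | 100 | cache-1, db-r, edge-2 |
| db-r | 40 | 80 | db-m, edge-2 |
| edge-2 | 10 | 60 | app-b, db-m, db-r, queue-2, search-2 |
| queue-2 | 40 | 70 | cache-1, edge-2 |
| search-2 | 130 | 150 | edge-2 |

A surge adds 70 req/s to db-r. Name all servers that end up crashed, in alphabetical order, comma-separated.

Round 1 — db-r at 110 > 80. db-r crashes.
  db-r sheds 110 req/s to db-m, edge-2: 55 each.
    db-m: 50+55 = 105 > 100
    edge-2: 10+55 = 65 > 60
Round 2 — db-m, edge-2 crash.
  db-m sheds 105 req/s to cache-1: 105 each.
    cache-1: 110+105 = 215 > 130
  edge-2 sheds 65 req/s to app-b, queue-2, search-2: 21 each (2 lost).
    app-b: 10+21 = 31 ≤ 60
    queue-2: 40+21 = 61 ≤ 70
    search-2: 130+21 = 151 > 150
Round 3 — cache-1, search-2 crash.
  cache-1 sheds 215 req/s to app-a, queue-2: 107 each (1 lost).
    app-a: 50+107 = 157 > 110
    queue-2: 61+107 = 168 > 70
  search-2 sheds 151 req/s: no online neighbours, lost.
Round 4 — app-a, queue-2 crash.
  app-a sheds 157 req/s: no online neighbours, lost.
  queue-2 sheds 168 req/s: no online neighbours, lost.
No further crashes.

app-a, cache-1, db-m, db-r, edge-2, queue-2, search-2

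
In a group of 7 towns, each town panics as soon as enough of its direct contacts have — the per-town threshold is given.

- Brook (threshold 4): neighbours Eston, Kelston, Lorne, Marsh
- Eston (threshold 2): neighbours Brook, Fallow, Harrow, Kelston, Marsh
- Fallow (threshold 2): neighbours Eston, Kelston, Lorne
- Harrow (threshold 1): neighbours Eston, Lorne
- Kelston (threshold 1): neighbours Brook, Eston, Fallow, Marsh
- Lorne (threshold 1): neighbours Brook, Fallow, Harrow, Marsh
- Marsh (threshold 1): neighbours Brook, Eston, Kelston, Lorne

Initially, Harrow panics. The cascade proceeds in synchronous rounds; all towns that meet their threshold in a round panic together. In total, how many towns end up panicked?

7

Round 1 — Harrow panics (initial).
Round 2 — checking thresholds:
  Eston: 1 of 5 neighbours < 2, not yet.
  Lorne: 1 of 4 neighbours ≥ 1, panics.
Round 3 — checking thresholds:
  Brook: 1 of 4 neighbours < 4, not yet.
  Eston: 1 of 5 neighbours < 2, not yet.
  Fallow: 1 of 3 neighbours < 2, not yet.
  Marsh: 1 of 4 neighbours ≥ 1, panics.
Round 4 — checking thresholds:
  Brook: 2 of 4 neighbours < 4, not yet.
  Eston: 2 of 5 neighbours ≥ 2, panics.
  Fallow: 1 of 3 neighbours < 2, not yet.
  Kelston: 1 of 4 neighbours ≥ 1, panics.
Round 5 — checking thresholds:
  Brook: 4 of 4 neighbours ≥ 4, panics.
  Fallow: 3 of 3 neighbours ≥ 2, panics.
Round 6 — no new panics; cascade stops.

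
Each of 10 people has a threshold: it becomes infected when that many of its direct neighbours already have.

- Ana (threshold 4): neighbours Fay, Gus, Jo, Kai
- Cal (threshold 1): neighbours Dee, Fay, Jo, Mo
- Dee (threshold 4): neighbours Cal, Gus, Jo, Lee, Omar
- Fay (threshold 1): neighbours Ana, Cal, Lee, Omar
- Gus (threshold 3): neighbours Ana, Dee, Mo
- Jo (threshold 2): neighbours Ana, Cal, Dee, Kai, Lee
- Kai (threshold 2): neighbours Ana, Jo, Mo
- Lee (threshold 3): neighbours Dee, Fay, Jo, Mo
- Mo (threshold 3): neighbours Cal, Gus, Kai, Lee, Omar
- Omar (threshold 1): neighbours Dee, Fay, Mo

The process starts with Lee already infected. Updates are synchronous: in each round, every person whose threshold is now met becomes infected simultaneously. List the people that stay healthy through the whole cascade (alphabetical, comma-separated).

Round 1 — Lee becomes infected (initial).
Round 2 — checking thresholds:
  Dee: 1 of 5 neighbours < 4, not yet.
  Fay: 1 of 4 neighbours ≥ 1, becomes infected.
  Jo: 1 of 5 neighbours < 2, not yet.
  Mo: 1 of 5 neighbours < 3, not yet.
Round 3 — checking thresholds:
  Ana: 1 of 4 neighbours < 4, not yet.
  Cal: 1 of 4 neighbours ≥ 1, becomes infected.
  Dee: 1 of 5 neighbours < 4, not yet.
  Jo: 1 of 5 neighbours < 2, not yet.
  Mo: 1 of 5 neighbours < 3, not yet.
  Omar: 1 of 3 neighbours ≥ 1, becomes infected.
Round 4 — checking thresholds:
  Ana: 1 of 4 neighbours < 4, not yet.
  Dee: 3 of 5 neighbours < 4, not yet.
  Jo: 2 of 5 neighbours ≥ 2, becomes infected.
  Mo: 3 of 5 neighbours ≥ 3, becomes infected.
Round 5 — checking thresholds:
  Ana: 2 of 4 neighbours < 4, not yet.
  Dee: 4 of 5 neighbours ≥ 4, becomes infected.
  Gus: 1 of 3 neighbours < 3, not yet.
  Kai: 2 of 3 neighbours ≥ 2, becomes infected.
Round 6 — no new infections; cascade stops.

Ana, Gus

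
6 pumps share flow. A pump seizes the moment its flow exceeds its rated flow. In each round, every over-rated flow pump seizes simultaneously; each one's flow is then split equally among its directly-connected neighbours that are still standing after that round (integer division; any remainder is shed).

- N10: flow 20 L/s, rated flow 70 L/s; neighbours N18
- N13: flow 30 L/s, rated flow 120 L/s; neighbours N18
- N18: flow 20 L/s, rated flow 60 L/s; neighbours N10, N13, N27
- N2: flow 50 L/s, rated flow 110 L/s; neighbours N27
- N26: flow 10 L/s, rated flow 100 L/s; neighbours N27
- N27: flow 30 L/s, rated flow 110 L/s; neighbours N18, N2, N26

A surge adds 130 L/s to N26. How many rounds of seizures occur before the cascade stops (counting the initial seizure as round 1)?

4

Round 1 — N26 at 140 > 100. N26 seizes.
  N26 sheds 140 L/s to N27: 140 each.
    N27: 30+140 = 170 > 110
Round 2 — N27 seizes.
  N27 sheds 170 L/s to N18, N2: 85 each.
    N18: 20+85 = 105 > 60
    N2: 50+85 = 135 > 110
Round 3 — N18, N2 seize.
  N18 sheds 105 L/s to N10, N13: 52 each (1 lost).
    N10: 20+52 = 72 > 70
    N13: 30+52 = 82 ≤ 120
  N2 sheds 135 L/s: no online neighbours, lost.
Round 4 — N10 seizes.
  N10 sheds 72 L/s: no online neighbours, lost.
No further seizures.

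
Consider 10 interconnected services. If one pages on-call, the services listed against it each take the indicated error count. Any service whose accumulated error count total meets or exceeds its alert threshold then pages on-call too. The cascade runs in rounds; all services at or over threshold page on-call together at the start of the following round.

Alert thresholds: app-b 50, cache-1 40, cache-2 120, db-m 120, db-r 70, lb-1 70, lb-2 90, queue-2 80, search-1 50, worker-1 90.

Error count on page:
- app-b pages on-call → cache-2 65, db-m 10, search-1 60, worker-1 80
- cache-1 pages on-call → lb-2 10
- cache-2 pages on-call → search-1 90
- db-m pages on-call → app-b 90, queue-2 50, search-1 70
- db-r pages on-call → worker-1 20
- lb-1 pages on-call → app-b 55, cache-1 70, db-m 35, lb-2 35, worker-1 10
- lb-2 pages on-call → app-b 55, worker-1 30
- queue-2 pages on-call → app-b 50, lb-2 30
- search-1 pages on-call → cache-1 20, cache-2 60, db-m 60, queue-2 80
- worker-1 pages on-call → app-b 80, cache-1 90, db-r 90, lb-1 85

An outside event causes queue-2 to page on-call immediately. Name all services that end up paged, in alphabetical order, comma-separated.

Round 1 — queue-2 pages on-call (initial).
  app-b: +50 → 50 ≥ 50
  lb-2: +30 → 30 < 90
Round 2 — app-b pages on-call.
  cache-2: +65 → 65 < 120
  db-m: +10 → 10 < 120
  search-1: +60 → 60 ≥ 50
  worker-1: +80 → 80 < 90
Round 3 — search-1 pages on-call.
  cache-1: +20 → 20 < 40
  cache-2: +60 → 125 ≥ 120
  db-m: +60 → 70 < 120
Round 4 — cache-2 pages on-call.
No further pages.

app-b, cache-2, queue-2, search-1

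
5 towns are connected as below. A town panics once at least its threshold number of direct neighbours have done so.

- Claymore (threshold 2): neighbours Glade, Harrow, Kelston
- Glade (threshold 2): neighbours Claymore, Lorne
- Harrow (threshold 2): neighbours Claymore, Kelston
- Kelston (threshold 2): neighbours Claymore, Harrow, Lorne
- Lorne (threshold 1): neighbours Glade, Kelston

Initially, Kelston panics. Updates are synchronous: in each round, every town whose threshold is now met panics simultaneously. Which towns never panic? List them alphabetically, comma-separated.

Claymore, Glade, Harrow

Round 1 — Kelston panics (initial).
Round 2 — checking thresholds:
  Claymore: 1 of 3 neighbours < 2, holds.
  Harrow: 1 of 2 neighbours < 2, holds.
  Lorne: 1 of 2 neighbours ≥ 1, panics.
Round 3 — no new panics; cascade stops.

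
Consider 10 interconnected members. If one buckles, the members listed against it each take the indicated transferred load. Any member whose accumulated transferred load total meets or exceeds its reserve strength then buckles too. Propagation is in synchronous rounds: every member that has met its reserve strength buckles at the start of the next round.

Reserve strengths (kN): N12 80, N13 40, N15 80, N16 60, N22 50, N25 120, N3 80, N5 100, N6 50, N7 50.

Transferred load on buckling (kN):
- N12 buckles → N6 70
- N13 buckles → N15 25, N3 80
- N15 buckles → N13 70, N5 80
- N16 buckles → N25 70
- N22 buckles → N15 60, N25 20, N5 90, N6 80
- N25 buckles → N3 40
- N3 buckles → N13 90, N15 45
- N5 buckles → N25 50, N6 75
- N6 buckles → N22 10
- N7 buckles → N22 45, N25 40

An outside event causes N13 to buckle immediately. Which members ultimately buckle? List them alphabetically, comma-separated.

Round 1 — N13 buckles (initial).
  N15: +25 → 25 < 80
  N3: +80 → 80 ≥ 80
Round 2 — N3 buckles.
  N15: +45 → 70 < 80
No further bucklings.

N13, N3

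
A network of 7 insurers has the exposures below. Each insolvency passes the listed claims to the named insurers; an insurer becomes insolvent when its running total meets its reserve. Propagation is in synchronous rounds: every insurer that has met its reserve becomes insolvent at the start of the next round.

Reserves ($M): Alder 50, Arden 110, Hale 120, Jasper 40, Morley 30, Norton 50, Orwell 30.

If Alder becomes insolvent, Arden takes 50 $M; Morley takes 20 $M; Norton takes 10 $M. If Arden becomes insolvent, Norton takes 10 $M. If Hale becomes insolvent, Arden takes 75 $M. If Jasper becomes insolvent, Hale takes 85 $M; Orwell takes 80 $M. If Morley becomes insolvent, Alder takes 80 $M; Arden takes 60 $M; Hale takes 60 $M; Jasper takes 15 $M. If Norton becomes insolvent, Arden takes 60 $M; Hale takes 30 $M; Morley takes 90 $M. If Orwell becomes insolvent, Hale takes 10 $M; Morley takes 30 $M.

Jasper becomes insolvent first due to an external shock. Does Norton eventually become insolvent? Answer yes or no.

no

Round 1 — Jasper becomes insolvent (initial).
  Hale: +85 → 85 < 120
  Orwell: +80 → 80 ≥ 30
Round 2 — Orwell becomes insolvent.
  Hale: +10 → 95 < 120
  Morley: +30 → 30 ≥ 30
Round 3 — Morley becomes insolvent.
  Alder: +80 → 80 ≥ 50
  Arden: +60 → 60 < 110
  Hale: +60 → 155 ≥ 120
Round 4 — Alder, Hale become insolvent.
  Arden: +50+75 → 185 ≥ 110
  Norton: +10 → 10 < 50
Round 5 — Arden becomes insolvent.
  Norton: +10 → 20 < 50
No further insolvencies.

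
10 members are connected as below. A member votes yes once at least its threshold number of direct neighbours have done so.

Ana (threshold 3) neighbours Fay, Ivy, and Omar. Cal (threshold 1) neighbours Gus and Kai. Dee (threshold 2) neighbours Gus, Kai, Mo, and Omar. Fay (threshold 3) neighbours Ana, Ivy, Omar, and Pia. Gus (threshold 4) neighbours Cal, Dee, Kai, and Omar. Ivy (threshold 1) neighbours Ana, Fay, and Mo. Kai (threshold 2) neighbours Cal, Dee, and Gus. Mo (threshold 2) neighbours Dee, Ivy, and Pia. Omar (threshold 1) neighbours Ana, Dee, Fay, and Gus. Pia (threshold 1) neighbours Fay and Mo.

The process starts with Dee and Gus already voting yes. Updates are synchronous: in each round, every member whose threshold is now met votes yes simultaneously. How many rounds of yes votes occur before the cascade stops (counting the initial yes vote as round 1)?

Round 1 — Dee, Gus vote yes (initial).
Round 2 — checking thresholds:
  Cal: 1 of 2 neighbours ≥ 1, votes yes.
  Kai: 2 of 3 neighbours ≥ 2, votes yes.
  Mo: 1 of 3 neighbours < 2, holds.
  Omar: 2 of 4 neighbours ≥ 1, votes yes.
Round 3 — no new yes votes; cascade stops.

2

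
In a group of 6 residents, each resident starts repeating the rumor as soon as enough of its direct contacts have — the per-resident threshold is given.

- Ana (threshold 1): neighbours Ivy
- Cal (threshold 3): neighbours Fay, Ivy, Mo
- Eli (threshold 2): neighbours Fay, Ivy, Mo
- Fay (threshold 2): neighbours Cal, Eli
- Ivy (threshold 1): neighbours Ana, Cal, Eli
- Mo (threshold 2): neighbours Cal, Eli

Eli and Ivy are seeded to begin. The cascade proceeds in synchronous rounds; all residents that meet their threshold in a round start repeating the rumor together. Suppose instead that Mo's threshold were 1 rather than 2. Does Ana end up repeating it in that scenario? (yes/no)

yes

With Mo's threshold at 1:
Round 1 — Eli, Ivy start repeating the rumor (initial).
Round 2 — checking thresholds:
  Ana: 1 of 1 neighbours ≥ 1, starts repeating the rumor.
  Cal: 1 of 3 neighbours < 3, not yet.
  Fay: 1 of 2 neighbours < 2, not yet.
  Mo: 1 of 2 neighbours ≥ 1, starts repeating the rumor.
Round 3 — no new spreads; cascade stops.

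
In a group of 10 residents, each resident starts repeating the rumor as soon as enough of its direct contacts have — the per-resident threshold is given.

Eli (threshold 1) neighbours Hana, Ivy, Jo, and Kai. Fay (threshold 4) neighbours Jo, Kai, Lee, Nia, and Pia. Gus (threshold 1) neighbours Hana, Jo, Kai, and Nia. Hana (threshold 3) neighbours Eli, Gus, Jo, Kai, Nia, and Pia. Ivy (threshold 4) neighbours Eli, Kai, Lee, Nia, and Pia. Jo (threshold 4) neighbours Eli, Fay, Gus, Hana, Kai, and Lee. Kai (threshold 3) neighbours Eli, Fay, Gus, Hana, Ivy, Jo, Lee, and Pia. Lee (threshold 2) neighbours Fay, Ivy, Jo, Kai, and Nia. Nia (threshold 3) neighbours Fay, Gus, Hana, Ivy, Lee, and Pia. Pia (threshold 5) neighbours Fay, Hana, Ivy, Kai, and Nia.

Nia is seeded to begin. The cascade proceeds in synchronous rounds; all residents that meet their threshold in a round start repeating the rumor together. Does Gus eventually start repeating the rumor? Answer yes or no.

Round 1 — Nia starts repeating the rumor (initial).
Round 2 — checking thresholds:
  Fay: 1 of 5 neighbours < 4, not yet.
  Gus: 1 of 4 neighbours ≥ 1, starts repeating the rumor.
  Hana: 1 of 6 neighbours < 3, not yet.
  Ivy: 1 of 5 neighbours < 4, not yet.
  Lee: 1 of 5 neighbours < 2, not yet.
  Pia: 1 of 5 neighbours < 5, not yet.
Round 3 — no new spreads; cascade stops.

yes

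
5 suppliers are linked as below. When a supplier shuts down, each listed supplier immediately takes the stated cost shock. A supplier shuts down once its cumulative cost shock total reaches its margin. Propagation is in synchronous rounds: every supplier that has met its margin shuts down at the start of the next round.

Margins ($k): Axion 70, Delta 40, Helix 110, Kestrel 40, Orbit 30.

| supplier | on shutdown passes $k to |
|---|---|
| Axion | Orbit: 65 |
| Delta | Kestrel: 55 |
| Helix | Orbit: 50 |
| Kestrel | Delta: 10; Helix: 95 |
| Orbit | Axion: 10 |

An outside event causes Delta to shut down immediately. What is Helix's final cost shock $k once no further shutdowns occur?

95

Round 1 — Delta shuts down (initial).
  Kestrel: +55 → 55 ≥ 40
Round 2 — Kestrel shuts down.
  Helix: +95 → 95 < 110
No further shutdowns.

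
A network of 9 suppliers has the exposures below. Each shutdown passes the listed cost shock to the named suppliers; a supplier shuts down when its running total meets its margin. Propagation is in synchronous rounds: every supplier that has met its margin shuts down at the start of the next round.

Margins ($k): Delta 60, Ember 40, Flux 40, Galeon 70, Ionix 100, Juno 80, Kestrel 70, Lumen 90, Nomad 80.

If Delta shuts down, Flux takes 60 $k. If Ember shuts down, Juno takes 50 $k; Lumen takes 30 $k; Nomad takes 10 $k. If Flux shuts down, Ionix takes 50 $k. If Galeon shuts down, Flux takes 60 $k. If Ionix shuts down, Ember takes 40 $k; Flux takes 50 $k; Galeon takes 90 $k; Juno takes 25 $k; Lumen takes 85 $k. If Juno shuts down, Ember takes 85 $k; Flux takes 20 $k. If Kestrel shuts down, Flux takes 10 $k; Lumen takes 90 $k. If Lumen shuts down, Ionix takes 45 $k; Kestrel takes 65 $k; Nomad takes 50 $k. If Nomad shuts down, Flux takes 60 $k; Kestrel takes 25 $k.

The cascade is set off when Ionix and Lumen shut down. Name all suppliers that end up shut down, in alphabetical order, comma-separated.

Round 1 — Ionix, Lumen shut down (initial).
  Ember: +40 → 40 ≥ 40
  Flux: +50 → 50 ≥ 40
  Galeon: +90 → 90 ≥ 70
  Juno: +25 → 25 < 80
  Kestrel: +65 → 65 < 70
  Nomad: +50 → 50 < 80
Round 2 — Ember, Flux, Galeon shut down.
  Juno: +50 → 75 < 80
  Nomad: +10 → 60 < 80
No further shutdowns.

Ember, Flux, Galeon, Ionix, Lumen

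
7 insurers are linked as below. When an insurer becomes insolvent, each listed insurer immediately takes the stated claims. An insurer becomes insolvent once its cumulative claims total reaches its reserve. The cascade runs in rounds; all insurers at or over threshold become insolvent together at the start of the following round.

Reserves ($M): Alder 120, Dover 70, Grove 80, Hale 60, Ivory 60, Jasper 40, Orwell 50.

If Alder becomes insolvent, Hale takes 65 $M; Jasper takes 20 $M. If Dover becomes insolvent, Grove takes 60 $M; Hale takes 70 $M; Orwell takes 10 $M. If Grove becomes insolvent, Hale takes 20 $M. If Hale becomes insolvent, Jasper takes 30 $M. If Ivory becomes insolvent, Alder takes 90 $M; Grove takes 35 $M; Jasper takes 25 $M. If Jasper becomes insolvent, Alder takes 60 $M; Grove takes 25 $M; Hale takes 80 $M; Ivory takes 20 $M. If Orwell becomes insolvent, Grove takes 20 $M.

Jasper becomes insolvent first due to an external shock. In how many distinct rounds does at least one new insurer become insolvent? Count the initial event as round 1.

2

Round 1 — Jasper becomes insolvent (initial).
  Alder: +60 → 60 < 120
  Grove: +25 → 25 < 80
  Hale: +80 → 80 ≥ 60
  Ivory: +20 → 20 < 60
Round 2 — Hale becomes insolvent.
No further insolvencies.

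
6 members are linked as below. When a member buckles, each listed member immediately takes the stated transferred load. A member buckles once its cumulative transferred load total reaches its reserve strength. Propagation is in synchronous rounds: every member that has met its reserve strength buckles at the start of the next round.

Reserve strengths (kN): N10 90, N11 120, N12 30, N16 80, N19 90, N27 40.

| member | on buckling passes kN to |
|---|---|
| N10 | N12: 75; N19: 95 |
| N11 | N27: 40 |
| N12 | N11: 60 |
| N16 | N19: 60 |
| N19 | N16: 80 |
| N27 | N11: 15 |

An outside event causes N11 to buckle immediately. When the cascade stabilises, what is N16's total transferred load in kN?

Round 1 — N11 buckles (initial).
  N27: +40 → 40 ≥ 40
Round 2 — N27 buckles.
No further bucklings.

0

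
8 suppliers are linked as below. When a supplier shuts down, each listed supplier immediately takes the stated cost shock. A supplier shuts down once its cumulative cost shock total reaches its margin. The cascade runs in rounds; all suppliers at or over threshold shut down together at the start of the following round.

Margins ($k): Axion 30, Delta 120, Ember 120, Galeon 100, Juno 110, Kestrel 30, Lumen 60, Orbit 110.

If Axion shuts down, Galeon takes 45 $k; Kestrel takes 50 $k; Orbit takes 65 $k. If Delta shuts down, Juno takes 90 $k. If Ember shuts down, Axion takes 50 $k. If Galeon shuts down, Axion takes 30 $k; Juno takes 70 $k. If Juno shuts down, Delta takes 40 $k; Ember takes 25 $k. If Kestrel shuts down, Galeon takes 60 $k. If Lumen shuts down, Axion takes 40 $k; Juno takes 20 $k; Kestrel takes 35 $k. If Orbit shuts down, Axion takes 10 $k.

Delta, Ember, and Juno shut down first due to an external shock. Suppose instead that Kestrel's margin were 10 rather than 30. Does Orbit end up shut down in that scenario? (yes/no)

no

With Kestrel's margin at 10:
Round 1 — Delta, Ember, Juno shut down (initial).
  Axion: +50 → 50 ≥ 30
Round 2 — Axion shuts down.
  Galeon: +45 → 45 < 100
  Kestrel: +50 → 50 ≥ 10
  Orbit: +65 → 65 < 110
Round 3 — Kestrel shuts down.
  Galeon: +60 → 105 ≥ 100
Round 4 — Galeon shuts down.
No further shutdowns.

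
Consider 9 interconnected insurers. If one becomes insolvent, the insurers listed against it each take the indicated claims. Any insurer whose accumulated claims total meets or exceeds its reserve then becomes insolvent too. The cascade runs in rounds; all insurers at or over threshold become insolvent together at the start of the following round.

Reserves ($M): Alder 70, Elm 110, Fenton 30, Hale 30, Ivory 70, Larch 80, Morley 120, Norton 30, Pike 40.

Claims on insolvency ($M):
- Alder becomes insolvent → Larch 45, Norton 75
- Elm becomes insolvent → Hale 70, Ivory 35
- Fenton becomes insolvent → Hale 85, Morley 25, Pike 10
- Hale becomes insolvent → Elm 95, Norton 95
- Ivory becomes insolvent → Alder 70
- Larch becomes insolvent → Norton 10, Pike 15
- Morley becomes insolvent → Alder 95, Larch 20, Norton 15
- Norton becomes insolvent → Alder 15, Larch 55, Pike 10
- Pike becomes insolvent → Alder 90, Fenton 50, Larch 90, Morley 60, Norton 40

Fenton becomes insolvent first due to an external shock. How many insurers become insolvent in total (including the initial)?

3

Round 1 — Fenton becomes insolvent (initial).
  Hale: +85 → 85 ≥ 30
  Morley: +25 → 25 < 120
  Pike: +10 → 10 < 40
Round 2 — Hale becomes insolvent.
  Elm: +95 → 95 < 110
  Norton: +95 → 95 ≥ 30
Round 3 — Norton becomes insolvent.
  Alder: +15 → 15 < 70
  Larch: +55 → 55 < 80
  Pike: +10 → 20 < 40
No further insolvencies.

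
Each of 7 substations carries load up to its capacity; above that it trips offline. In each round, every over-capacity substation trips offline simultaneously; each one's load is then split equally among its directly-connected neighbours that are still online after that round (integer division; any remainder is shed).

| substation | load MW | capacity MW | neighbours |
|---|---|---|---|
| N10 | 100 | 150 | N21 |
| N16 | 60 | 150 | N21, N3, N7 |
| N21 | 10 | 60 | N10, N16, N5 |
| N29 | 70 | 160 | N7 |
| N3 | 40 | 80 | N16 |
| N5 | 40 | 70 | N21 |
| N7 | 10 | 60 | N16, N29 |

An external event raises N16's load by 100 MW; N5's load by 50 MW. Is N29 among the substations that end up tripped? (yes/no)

no

Round 1 — N16 at 160 > 150; N5 at 90 > 70. N16, N5 trip offline.
  N16 sheds 160 MW to N21, N3, N7: 53 each (1 lost).
    N21: 10+53 = 63 > 60
    N3: 40+53 = 93 > 80
    N7: 10+53 = 63 > 60
  N5 sheds 90 MW to N21: 90 each.
    N21: 63+90 = 153 > 60
Round 2 — N21, N3, N7 trip offline.
  N21 sheds 153 MW to N10: 153 each.
    N10: 100+153 = 253 > 150
  N3 sheds 93 MW: no online neighbours, lost.
  N7 sheds 63 MW to N29: 63 each.
    N29: 70+63 = 133 ≤ 160
Round 3 — N10 trips offline.
  N10 sheds 253 MW: no online neighbours, lost.
No further trips.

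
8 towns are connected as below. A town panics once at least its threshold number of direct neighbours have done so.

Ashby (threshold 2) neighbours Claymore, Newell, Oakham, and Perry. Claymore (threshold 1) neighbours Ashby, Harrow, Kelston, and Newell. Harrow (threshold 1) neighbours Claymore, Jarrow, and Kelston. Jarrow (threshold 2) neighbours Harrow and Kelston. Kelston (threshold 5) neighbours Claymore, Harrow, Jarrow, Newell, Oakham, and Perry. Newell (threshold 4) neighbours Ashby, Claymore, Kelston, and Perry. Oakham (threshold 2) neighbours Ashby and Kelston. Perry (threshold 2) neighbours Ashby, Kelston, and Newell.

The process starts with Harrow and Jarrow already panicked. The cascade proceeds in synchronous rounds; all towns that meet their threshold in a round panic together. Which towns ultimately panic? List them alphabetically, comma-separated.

Round 1 — Harrow, Jarrow panic (initial).
Round 2 — checking thresholds:
  Claymore: 1 of 4 neighbours ≥ 1, panics.
  Kelston: 2 of 6 neighbours < 5, below threshold.
Round 3 — no new panics; cascade stops.

Claymore, Harrow, Jarrow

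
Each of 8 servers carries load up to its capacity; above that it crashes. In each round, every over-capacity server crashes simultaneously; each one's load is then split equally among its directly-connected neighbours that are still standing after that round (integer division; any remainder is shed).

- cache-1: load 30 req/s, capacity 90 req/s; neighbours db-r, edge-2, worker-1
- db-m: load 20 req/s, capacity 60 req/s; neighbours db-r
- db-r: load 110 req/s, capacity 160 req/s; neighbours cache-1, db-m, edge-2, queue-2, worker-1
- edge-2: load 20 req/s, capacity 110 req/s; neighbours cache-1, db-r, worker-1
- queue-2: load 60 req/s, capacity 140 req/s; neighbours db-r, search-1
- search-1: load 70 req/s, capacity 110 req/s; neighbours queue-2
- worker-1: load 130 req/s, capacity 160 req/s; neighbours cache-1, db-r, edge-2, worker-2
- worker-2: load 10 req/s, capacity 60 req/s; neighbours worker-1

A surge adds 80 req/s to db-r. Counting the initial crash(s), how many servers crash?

5

Round 1 — db-r at 190 > 160. db-r crashes.
  db-r sheds 190 req/s to cache-1, db-m, edge-2, queue-2, worker-1: 38 each.
    cache-1: 30+38 = 68 ≤ 90
    db-m: 20+38 = 58 ≤ 60
    edge-2: 20+38 = 58 ≤ 110
    queue-2: 60+38 = 98 ≤ 140
    worker-1: 130+38 = 168 > 160
Round 2 — worker-1 crashes.
  worker-1 sheds 168 req/s to cache-1, edge-2, worker-2: 56 each.
    cache-1: 68+56 = 124 > 90
    edge-2: 58+56 = 114 > 110
    worker-2: 10+56 = 66 > 60
Round 3 — cache-1, edge-2, worker-2 crash.
  cache-1 sheds 124 req/s: no online neighbours, lost.
  edge-2 sheds 114 req/s: no online neighbours, lost.
  worker-2 sheds 66 req/s: no online neighbours, lost.
No further crashes.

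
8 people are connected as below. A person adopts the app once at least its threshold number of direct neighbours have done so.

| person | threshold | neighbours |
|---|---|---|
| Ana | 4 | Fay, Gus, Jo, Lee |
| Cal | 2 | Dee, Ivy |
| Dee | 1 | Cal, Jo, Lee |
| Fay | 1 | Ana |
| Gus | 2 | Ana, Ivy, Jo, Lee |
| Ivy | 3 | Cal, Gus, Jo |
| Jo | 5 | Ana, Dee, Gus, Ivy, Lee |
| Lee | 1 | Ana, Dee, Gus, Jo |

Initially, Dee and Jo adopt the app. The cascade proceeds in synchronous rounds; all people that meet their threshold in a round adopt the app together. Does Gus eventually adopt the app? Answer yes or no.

yes

Round 1 — Dee, Jo adopt the app (initial).
Round 2 — checking thresholds:
  Ana: 1 of 4 neighbours < 4, below threshold.
  Cal: 1 of 2 neighbours < 2, below threshold.
  Gus: 1 of 4 neighbours < 2, below threshold.
  Ivy: 1 of 3 neighbours < 3, below threshold.
  Lee: 2 of 4 neighbours ≥ 1, adopts the app.
Round 3 — checking thresholds:
  Ana: 2 of 4 neighbours < 4, below threshold.
  Cal: 1 of 2 neighbours < 2, below threshold.
  Gus: 2 of 4 neighbours ≥ 2, adopts the app.
  Ivy: 1 of 3 neighbours < 3, below threshold.
Round 4 — no new adoptions; cascade stops.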